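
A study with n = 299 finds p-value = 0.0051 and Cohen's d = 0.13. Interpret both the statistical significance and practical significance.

Statistically significant (p = 0.0051 < 0.05). Cohen's d = 0.13 indicates a very small effect size. Both statistical and practical significance should be considered.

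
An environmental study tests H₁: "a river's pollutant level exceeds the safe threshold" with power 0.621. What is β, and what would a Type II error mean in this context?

β = 1 - power = 1 - 0.621 = 0.379. A Type II error is failing to reject H₀ when H₀ is false (false negative) — here, failing to conclude that a river's pollutant level exceeds the safe threshold when in fact it is true. Consequence: allowing unsafe pollution to continue.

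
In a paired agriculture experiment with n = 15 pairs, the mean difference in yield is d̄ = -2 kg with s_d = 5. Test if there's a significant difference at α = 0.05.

t = d̄/(s_d/√n) = -2/(5/√15) = -1.549. df = 14, critical t = ±2.145. Fail to reject H₀.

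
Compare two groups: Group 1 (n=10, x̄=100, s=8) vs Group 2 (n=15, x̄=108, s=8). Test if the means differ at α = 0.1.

Pooled sp = 8.0. t = -2.449, df = 23. Critical t = ±1.714. Reject H₀.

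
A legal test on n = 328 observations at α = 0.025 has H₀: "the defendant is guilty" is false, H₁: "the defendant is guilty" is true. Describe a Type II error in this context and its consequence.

Type II error: failing to reject H₀ when it is false — concluding that the defendant is guilty is not supported when in fact it is. Consequence: acquitting a guilty person.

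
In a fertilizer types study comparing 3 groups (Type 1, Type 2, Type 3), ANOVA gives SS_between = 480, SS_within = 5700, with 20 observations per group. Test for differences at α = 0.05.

df_between = 2, df_within = 57. F = MS_between/MS_within = 240.0/100.0 = 2.4. F_crit ≈ 3.159. Fail to reject H₀.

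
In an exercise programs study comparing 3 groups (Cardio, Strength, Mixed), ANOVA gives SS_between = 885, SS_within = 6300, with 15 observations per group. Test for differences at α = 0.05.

df_between = 2, df_within = 42. F = MS_between/MS_within = 442.5/150.0 = 2.95. F_crit ≈ 3.22. Fail to reject H₀.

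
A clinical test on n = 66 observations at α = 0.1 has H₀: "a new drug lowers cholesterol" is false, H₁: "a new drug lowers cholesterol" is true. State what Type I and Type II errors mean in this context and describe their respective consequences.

Type I (false positive): concluding that a new drug lowers cholesterol when it is not — approving an ineffective drug — patients take a useless medication and may skip effective alternatives. Type II (false negative): failing to conclude that a new drug lowers cholesterol when it is — shelving an effective drug — patients miss out on a treatment that would have helped. Which is costlier depends on domain priorities and is a judgement call rather than a statistical fact.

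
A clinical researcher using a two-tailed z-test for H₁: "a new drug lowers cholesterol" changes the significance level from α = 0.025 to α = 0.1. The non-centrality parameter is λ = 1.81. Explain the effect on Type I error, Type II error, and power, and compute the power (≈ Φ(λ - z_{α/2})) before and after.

Increasing α from 0.025 to 0.1:
• Type I error rate increases (α is the Type I rate by definition).
• Critical value moves from z_{α/2} = 2.241 to 1.645, so power = Φ(λ - z_{α/2}) goes from Φ(1.81 - 2.241) = 0.333 to Φ(1.81 - 1.645) = 0.566.
• Type II error rate β = 1 - power therefore decreases (0.667 → 0.434).
Appropriate when false negatives are costly — here, shelving an effective drug — patients miss out on a treatment that would have helped.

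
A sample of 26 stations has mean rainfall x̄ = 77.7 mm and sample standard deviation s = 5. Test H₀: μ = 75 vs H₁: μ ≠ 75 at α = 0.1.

t = (x̄ - μ₀)/(s/√n) = (77.7 - 75)/(5/√26) = 2.753. df = 25, critical t = ±1.708. Reject H₀.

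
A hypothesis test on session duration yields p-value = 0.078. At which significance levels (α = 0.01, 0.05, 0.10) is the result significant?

p = 0.078. Significant at: α = 0.1.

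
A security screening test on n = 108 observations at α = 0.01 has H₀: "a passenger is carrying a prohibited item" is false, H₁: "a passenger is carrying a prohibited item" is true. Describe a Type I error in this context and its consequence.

Type I error: rejecting H₀ when it is true — concluding that a passenger is carrying a prohibited item when in fact it is not. Consequence: detaining an innocent passenger — delay and inconvenience.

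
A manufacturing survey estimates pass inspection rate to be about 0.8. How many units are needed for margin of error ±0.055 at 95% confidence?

n = z²p(1-p)/E² = 1.96²×0.8×0.2/0.055² = 203.2 → n = 204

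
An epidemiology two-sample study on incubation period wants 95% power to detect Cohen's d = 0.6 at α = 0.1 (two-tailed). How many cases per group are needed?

z_{α/2} = 1.645, z_β = Φ⁻¹(0.95) = 1.645. For medium effect (d = 0.6): n per group = 2(z_{α/2} + z_β)²/d² = 2(1.645 + 1.645)²/0.6² = 60.1 → 61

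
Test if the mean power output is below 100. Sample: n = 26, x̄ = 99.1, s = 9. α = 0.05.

t = (99.1 - 100)/(9/√26) = -0.51, df = 25. Critical t = -1.708. Fail to reject H₀.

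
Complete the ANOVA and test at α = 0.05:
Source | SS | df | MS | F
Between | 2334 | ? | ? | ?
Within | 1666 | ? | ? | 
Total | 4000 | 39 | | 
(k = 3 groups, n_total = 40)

df_between = 2, df_within = 37. MS_between = 1167.0, MS_within = 45.03. F = 25.918, F_crit ≈ 3.252. Reject H₀.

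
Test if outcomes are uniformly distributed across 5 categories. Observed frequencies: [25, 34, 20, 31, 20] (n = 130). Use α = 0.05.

Expected = 26 each. χ² = Σ(O-E)²/E = 6.231. df = 4, critical value = 9.488. Fail to reject H₀.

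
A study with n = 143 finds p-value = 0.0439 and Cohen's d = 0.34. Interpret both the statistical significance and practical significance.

Statistically significant (p = 0.0439 < 0.05). Cohen's d = 0.34 indicates a small effect size. Both statistical and practical significance should be considered.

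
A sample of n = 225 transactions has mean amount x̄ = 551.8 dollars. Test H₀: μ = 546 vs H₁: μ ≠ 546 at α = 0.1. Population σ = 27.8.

z = (x̄ - μ₀)/(σ/√n) = (551.8 - 546)/(27.8/√225) = 3.129. Critical value: ±1.645. Since |3.129| > 1.645, Reject H₀.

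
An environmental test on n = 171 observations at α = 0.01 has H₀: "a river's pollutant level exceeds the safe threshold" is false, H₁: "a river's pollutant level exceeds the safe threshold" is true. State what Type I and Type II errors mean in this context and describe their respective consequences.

Type I (false positive): concluding that a river's pollutant level exceeds the safe threshold when it is not — shutting down a compliant factory unnecessarily. Type II (false negative): failing to conclude that a river's pollutant level exceeds the safe threshold when it is — allowing unsafe pollution to continue. Which is costlier depends on domain priorities and is a judgement call rather than a statistical fact.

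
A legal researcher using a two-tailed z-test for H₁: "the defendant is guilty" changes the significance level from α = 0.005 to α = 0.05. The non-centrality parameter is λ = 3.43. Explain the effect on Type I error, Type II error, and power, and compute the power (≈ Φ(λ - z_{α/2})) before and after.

Increasing α from 0.005 to 0.05:
• Type I error rate increases (α is the Type I rate by definition).
• Critical value moves from z_{α/2} = 2.807 to 1.96, so power = Φ(λ - z_{α/2}) goes from Φ(3.43 - 2.807) = 0.733 to Φ(3.43 - 1.96) = 0.929.
• Type II error rate β = 1 - power therefore decreases (0.267 → 0.071).
Appropriate when false negatives are costly — here, acquitting a guilty person.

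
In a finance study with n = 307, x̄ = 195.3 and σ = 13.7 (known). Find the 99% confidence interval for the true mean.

CI = x̄ ± z*(σ/√n) = 195.3 ± 2.576(13.7/√307) = 195.3 ± 2.01 = (193.29, 197.31)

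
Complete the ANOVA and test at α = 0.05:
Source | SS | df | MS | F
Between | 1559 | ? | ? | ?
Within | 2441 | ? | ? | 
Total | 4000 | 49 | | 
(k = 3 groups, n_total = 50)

df_between = 2, df_within = 47. MS_between = 779.5, MS_within = 51.94. F = 15.009, F_crit ≈ 3.195. Reject H₀.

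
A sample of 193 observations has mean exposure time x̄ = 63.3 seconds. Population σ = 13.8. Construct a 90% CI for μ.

CI = x̄ ± z*(σ/√n) = 63.3 ± 1.645(13.8/√193) = 63.3 ± 1.63 = (61.67, 64.93)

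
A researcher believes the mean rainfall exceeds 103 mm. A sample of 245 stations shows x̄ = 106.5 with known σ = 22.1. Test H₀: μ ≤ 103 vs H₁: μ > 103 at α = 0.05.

z = 2.479. Critical value: 1.645. Reject H₀.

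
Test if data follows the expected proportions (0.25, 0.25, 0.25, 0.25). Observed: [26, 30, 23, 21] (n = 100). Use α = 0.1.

Expected: [25.0, 25.0, 25.0, 25.0]. χ² = 1.84. df = 3, critical = 6.251. Fail to reject H₀.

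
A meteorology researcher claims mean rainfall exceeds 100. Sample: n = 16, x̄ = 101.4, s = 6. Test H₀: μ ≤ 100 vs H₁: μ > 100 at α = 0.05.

t = (101.4 - 100)/(6/√16) = 0.933, df = 15. Critical t = 1.753. Fail to reject H₀.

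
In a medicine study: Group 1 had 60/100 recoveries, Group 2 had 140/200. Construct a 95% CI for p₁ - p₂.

p̂₁ = 0.6, p̂₂ = 0.7. Difference = -0.1. CI = (-0.215, 0.015)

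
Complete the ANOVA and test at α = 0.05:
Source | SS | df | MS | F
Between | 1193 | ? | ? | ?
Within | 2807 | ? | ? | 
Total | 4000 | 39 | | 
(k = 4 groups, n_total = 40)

df_between = 3, df_within = 36. MS_between = 397.67, MS_within = 77.97. F = 5.1, F_crit ≈ 2.866. Reject H₀.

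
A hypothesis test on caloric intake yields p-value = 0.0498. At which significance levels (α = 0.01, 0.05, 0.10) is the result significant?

p = 0.0498. Significant at: α = 0.05, 0.1.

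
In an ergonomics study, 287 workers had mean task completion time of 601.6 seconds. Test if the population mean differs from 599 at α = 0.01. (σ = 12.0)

z = (x̄ - μ₀)/(σ/√n) = (601.6 - 599)/(12.0/√287) = 3.671. Critical value: ±2.576. Since |3.671| > 2.576, Reject H₀.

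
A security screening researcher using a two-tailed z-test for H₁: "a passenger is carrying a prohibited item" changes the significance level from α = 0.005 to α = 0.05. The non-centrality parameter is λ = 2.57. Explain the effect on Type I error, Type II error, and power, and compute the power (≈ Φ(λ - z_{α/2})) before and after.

Increasing α from 0.005 to 0.05:
• Type I error rate increases (α is the Type I rate by definition).
• Critical value moves from z_{α/2} = 2.807 to 1.96, so power = Φ(λ - z_{α/2}) goes from Φ(2.57 - 2.807) = 0.406 to Φ(2.57 - 1.96) = 0.729.
• Type II error rate β = 1 - power therefore decreases (0.594 → 0.271).
Appropriate when false negatives are costly — here, letting a prohibited item through — security breach.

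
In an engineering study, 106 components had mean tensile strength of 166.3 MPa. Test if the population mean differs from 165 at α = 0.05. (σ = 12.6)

z = (x̄ - μ₀)/(σ/√n) = (166.3 - 165)/(12.6/√106) = 1.062. Critical value: ±1.96. Since |1.062| ≤ 1.96, Fail to reject H₀.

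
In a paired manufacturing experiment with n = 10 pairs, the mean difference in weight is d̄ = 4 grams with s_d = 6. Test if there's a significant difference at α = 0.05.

t = d̄/(s_d/√n) = 4/(6/√10) = 2.108. df = 9, critical t = ±2.262. Fail to reject H₀.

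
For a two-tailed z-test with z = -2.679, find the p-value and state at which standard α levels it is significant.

p = 2·P(Z > |-2.679|) = 2·(1 - Φ(2.679)) ≈ 0.0074. Significant at α = 0.1; Significant at α = 0.05; Significant at α = 0.01.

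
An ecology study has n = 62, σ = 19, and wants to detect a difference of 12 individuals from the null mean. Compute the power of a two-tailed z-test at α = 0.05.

SE = σ/√n = 19/√62 = 2.413. Non-centrality λ = d/SE = 12/2.413 = 4.973. Power ≈ Φ(λ - z_{α/2}) = Φ(4.973 - 1.96) = Φ(3.013) = 0.999.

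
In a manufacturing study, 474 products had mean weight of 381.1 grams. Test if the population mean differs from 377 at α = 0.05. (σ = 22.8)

z = (x̄ - μ₀)/(σ/√n) = (381.1 - 377)/(22.8/√474) = 3.915. Critical value: ±1.96. Since |3.915| > 1.96, Reject H₀.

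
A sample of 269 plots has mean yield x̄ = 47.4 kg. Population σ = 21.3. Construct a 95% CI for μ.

CI = x̄ ± z*(σ/√n) = 47.4 ± 1.96(21.3/√269) = 47.4 ± 2.55 = (44.85, 49.95)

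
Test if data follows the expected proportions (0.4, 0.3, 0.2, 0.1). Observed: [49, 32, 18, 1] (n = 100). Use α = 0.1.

Expected: [40.0, 30.0, 20.0, 10.0]. χ² = 10.458. df = 3, critical = 6.251. Reject H₀.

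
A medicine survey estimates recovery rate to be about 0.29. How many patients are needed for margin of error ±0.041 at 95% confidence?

n = z²p(1-p)/E² = 1.96²×0.29×0.71/0.041² = 470.5 → n = 471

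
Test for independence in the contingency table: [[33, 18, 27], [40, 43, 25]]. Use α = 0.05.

χ² = 6.32. df = 2, critical = 5.991. Reject H₀. Variables are dependent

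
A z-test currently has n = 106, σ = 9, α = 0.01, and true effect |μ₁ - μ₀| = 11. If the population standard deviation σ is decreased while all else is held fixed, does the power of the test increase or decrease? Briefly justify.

Power increases: a smaller σ shrinks the standard error σ/√n, moving the sampling distribution under H₁ further from the critical value.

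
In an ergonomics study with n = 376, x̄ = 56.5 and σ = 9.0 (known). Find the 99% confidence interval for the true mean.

CI = x̄ ± z*(σ/√n) = 56.5 ± 2.576(9.0/√376) = 56.5 ± 1.2 = (55.3, 57.7)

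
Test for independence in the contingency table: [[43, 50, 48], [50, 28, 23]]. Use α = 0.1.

χ² = 9.174. df = 2, critical = 4.605. Reject H₀. Variables are dependent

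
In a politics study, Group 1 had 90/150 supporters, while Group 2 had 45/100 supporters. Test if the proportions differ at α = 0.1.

p̂₁ = 0.6, p̂₂ = 0.45, pooled p̂ = 0.54. z = 2.331. Critical: ±1.645. Reject H₀.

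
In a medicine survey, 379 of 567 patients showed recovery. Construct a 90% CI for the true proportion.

p̂ = 0.668. CI = p̂ ± z*√(p̂(1-p̂)/n) = (0.636, 0.701)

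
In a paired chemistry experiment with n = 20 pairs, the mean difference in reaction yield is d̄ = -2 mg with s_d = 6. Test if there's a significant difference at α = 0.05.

t = d̄/(s_d/√n) = -2/(6/√20) = -1.491. df = 19, critical t = ±2.093. Fail to reject H₀.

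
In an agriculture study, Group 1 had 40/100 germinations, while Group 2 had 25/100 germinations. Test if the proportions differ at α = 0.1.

p̂₁ = 0.4, p̂₂ = 0.25, pooled p̂ = 0.325. z = 2.265. Critical: ±1.645. Reject H₀.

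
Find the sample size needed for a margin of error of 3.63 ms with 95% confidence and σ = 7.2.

n = (z*σ/E)² = (1.96×7.2/3.63)² = 15.1 → n = 16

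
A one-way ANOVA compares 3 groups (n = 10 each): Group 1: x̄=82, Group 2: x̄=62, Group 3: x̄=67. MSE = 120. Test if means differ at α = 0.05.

Grand mean = 70.33. SS_between = 2166.67, MS_between = 1083.33. F = 9.028, F_crit ≈ 3.354. Reject H₀.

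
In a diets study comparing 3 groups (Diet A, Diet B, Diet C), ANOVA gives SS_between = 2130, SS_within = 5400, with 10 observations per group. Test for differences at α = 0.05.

df_between = 2, df_within = 27. F = MS_between/MS_within = 1065.0/200.0 = 5.325. F_crit ≈ 3.354. Reject H₀. At least one mean differs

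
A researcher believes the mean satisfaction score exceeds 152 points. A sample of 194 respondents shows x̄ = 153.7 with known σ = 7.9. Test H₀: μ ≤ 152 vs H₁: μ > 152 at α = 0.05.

z = 2.997. Critical value: 1.645. Reject H₀.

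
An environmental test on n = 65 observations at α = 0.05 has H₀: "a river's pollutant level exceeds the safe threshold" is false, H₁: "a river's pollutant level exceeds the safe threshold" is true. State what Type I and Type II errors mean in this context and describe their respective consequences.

Type I (false positive): concluding that a river's pollutant level exceeds the safe threshold when it is not — shutting down a compliant factory unnecessarily. Type II (false negative): failing to conclude that a river's pollutant level exceeds the safe threshold when it is — allowing unsafe pollution to continue. Which is costlier depends on domain priorities and is a judgement call rather than a statistical fact.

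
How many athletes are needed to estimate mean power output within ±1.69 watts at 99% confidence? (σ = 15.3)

n = (z*σ/E)² = (2.576×15.3/1.69)² = 543.9 → n = 544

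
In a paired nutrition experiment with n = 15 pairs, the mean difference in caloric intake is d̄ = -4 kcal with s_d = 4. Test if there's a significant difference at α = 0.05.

t = d̄/(s_d/√n) = -4/(4/√15) = -3.873. df = 14, critical t = ±2.145. Reject H₀.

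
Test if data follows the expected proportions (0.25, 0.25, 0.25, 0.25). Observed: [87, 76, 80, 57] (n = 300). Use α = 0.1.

Expected: [75.0, 75.0, 75.0, 75.0]. χ² = 6.587. df = 3, critical = 6.251. Reject H₀.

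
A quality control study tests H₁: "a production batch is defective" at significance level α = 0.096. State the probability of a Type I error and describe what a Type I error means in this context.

P(Type I error) = α = 0.096. A Type I error is rejecting H₀ when H₀ is actually true (false positive) — here, concluding that a production batch is defective when in fact this is not the case. Consequence: scrapping a good batch — wasted material and cost for no reason.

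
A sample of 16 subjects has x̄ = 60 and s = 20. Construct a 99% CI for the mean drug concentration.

CI = x̄ ± t*(s/√n) = 60 ± 2.947(20/√16) = (45.27, 74.73)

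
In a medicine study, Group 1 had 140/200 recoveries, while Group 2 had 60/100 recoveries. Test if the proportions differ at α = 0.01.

p̂₁ = 0.7, p̂₂ = 0.6, pooled p̂ = 0.667. z = 1.732. Critical: ±2.576. Fail to reject H₀.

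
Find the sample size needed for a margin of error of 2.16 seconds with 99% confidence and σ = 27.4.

n = (z*σ/E)² = (2.576×27.4/2.16)² = 1067.8 → n = 1068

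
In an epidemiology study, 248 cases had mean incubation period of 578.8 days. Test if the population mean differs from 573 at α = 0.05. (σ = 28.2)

z = (x̄ - μ₀)/(σ/√n) = (578.8 - 573)/(28.2/√248) = 3.239. Critical value: ±1.96. Since |3.239| > 1.96, Reject H₀.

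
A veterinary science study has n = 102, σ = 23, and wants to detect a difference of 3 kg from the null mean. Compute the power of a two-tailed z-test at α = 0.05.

SE = σ/√n = 23/√102 = 2.277. Non-centrality λ = d/SE = 3/2.277 = 1.317. Power ≈ Φ(λ - z_{α/2}) = Φ(1.317 - 1.96) = Φ(-0.643) = 0.26.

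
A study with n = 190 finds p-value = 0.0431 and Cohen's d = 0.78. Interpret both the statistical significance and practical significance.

Statistically significant (p = 0.0431 < 0.05). Cohen's d = 0.78 indicates a medium effect size. Both statistical and practical significance should be considered.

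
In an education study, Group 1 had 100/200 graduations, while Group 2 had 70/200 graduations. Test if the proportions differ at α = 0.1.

p̂₁ = 0.5, p̂₂ = 0.35, pooled p̂ = 0.425. z = 3.034. Critical: ±1.645. Reject H₀.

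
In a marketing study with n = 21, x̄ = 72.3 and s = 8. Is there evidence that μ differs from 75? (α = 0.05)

t = (x̄ - μ₀)/(s/√n) = (72.3 - 75)/(8/√21) = -1.547. df = 20, critical t = ±2.086. Fail to reject H₀.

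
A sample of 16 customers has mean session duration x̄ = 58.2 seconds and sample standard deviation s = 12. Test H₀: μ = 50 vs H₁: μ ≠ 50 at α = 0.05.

t = (x̄ - μ₀)/(s/√n) = (58.2 - 50)/(12/√16) = 2.733. df = 15, critical t = ±2.131. Reject H₀.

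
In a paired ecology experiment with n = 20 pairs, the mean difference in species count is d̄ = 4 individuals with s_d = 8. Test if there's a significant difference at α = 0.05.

t = d̄/(s_d/√n) = 4/(8/√20) = 2.236. df = 19, critical t = ±2.093. Reject H₀.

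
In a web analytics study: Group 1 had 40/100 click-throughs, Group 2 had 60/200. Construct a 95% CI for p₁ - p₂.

p̂₁ = 0.4, p̂₂ = 0.3. Difference = 0.1. CI = (-0.015, 0.215)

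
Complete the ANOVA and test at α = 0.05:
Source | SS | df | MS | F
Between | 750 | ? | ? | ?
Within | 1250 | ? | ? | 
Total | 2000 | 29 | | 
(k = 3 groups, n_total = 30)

df_between = 2, df_within = 27. MS_between = 375.0, MS_within = 46.3. F = 8.1, F_crit ≈ 3.354. Reject H₀.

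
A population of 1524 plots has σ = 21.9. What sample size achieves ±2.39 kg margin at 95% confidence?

Without FPC: n₀ = (1.96×21.9/2.39)² = 322.556. With FPC: n = n₀N/(n₀+N-1) = 266.4 → n = 267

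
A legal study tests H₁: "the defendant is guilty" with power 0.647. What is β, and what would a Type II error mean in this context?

β = 1 - power = 1 - 0.647 = 0.353. A Type II error is failing to reject H₀ when H₀ is false (false negative) — here, failing to conclude that the defendant is guilty when in fact it is true. Consequence: acquitting a guilty person.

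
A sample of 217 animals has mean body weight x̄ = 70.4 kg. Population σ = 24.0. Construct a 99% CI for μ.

CI = x̄ ± z*(σ/√n) = 70.4 ± 2.576(24.0/√217) = 70.4 ± 4.2 = (66.2, 74.6)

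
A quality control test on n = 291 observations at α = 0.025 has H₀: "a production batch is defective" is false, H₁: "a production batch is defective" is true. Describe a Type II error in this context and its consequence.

Type II error: failing to reject H₀ when it is false — concluding that a production batch is defective is not supported when in fact it is. Consequence: shipping a defective batch — faulty products reach customers.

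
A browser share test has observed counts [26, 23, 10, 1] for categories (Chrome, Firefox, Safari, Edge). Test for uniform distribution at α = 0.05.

Expected = 15 each. χ² = Σ(O-E)²/E = 27.067. df = 3, critical value = 7.815. Reject H₀.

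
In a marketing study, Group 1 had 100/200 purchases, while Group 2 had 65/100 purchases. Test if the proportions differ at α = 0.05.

p̂₁ = 0.5, p̂₂ = 0.65, pooled p̂ = 0.55. z = -2.462. Critical: ±1.96. Reject H₀.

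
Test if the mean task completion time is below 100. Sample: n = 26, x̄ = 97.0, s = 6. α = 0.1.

t = (97.0 - 100)/(6/√26) = -2.55, df = 25. Critical t = -1.316. Reject H₀.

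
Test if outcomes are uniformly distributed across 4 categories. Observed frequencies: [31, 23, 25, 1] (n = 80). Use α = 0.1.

Expected = 20 each. χ² = Σ(O-E)²/E = 25.8. df = 3, critical value = 6.251. Reject H₀.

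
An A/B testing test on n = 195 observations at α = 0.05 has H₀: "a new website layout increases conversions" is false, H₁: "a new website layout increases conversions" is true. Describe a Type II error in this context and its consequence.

Type II error: failing to reject H₀ when it is false — concluding that a new website layout increases conversions is not supported when in fact it is. Consequence: discarding a layout that would have improved conversions — lost revenue.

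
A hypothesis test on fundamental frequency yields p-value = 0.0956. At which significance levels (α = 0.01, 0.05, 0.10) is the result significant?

p = 0.0956. Significant at: α = 0.1.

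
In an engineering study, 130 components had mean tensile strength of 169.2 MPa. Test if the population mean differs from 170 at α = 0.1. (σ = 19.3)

z = (x̄ - μ₀)/(σ/√n) = (169.2 - 170)/(19.3/√130) = -0.473. Critical value: ±1.645. Since |-0.473| ≤ 1.645, Fail to reject H₀.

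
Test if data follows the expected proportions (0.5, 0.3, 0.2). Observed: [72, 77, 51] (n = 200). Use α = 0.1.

Expected: [100.0, 60.0, 40.0]. χ² = 15.682. df = 2, critical = 4.605. Reject H₀.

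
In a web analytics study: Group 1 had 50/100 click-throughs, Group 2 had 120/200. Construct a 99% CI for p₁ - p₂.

p̂₁ = 0.5, p̂₂ = 0.6. Difference = -0.1. CI = (-0.257, 0.057)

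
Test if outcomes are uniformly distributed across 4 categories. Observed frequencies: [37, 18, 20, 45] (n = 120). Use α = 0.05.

Expected = 30 each. χ² = Σ(O-E)²/E = 17.267. df = 3, critical value = 7.815. Reject H₀.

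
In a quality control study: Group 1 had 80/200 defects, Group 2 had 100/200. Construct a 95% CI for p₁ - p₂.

p̂₁ = 0.4, p̂₂ = 0.5. Difference = -0.1. CI = (-0.197, -0.003)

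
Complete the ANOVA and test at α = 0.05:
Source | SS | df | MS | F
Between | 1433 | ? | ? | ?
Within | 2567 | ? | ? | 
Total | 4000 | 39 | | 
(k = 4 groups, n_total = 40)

df_between = 3, df_within = 36. MS_between = 477.67, MS_within = 71.31. F = 6.699, F_crit ≈ 2.866. Reject H₀.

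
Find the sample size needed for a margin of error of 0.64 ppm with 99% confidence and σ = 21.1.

n = (z*σ/E)² = (2.576×21.1/0.64)² = 7212.7 → n = 7213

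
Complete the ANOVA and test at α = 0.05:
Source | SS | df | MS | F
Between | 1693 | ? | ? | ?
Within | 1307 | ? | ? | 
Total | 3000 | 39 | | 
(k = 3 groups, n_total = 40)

df_between = 2, df_within = 37. MS_between = 846.5, MS_within = 35.32. F = 23.964, F_crit ≈ 3.252. Reject H₀.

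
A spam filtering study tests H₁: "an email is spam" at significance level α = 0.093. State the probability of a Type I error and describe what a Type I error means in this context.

P(Type I error) = α = 0.093. A Type I error is rejecting H₀ when H₀ is actually true (false positive) — here, concluding that an email is spam when in fact this is not the case. Consequence: a legitimate email is sent to the spam folder and the user misses it.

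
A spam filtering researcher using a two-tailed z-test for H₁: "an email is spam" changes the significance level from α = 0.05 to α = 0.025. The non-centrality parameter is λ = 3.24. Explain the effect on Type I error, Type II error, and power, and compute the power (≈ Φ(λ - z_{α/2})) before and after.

Decreasing α from 0.05 to 0.025:
• Type I error rate decreases (α is the Type I rate by definition).
• Critical value moves from z_{α/2} = 1.96 to 2.241, so power = Φ(λ - z_{α/2}) goes from Φ(3.24 - 1.96) = 0.9 to Φ(3.24 - 2.241) = 0.841.
• Type II error rate β = 1 - power therefore increases (0.1 → 0.159).
Appropriate when false positives are costly — here, a legitimate email is sent to the spam folder and the user misses it.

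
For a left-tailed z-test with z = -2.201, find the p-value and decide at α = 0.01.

p = P(Z < -2.201) = Φ(-2.201) ≈ 0.0139. Since p ≥ 0.01, fail to reject H₀ (not significant) at α = 0.01.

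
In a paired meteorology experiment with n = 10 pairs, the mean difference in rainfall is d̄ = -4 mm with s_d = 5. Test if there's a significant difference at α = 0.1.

t = d̄/(s_d/√n) = -4/(5/√10) = -2.53. df = 9, critical t = ±1.833. Reject H₀.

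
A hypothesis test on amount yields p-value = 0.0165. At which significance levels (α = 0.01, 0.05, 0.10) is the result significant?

p = 0.0165. Significant at: α = 0.05, 0.1.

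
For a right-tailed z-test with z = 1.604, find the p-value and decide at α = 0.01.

p = P(Z > 1.604) = 1 - Φ(1.604) ≈ 0.0544. Since p ≥ 0.01, fail to reject H₀ (not significant) at α = 0.01.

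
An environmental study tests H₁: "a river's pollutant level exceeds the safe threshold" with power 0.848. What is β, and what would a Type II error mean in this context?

β = 1 - power = 1 - 0.848 = 0.152. A Type II error is failing to reject H₀ when H₀ is false (false negative) — here, failing to conclude that a river's pollutant level exceeds the safe threshold when in fact it is true. Consequence: allowing unsafe pollution to continue.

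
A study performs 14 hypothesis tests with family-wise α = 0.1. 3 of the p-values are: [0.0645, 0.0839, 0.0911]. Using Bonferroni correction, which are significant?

Bonferroni α = 0.1/14 = 0.00714. None of the given p-values are significant.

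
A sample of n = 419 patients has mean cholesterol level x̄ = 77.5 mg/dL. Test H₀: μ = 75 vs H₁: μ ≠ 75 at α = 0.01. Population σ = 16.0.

z = (x̄ - μ₀)/(σ/√n) = (77.5 - 75)/(16.0/√419) = 3.198. Critical value: ±2.576. Since |3.198| > 2.576, Reject H₀.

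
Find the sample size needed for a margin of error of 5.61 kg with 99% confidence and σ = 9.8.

n = (z*σ/E)² = (2.576×9.8/5.61)² = 20.2 → n = 21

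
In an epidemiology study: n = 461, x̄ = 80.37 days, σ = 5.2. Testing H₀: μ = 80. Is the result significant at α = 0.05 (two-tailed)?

z = (80.37 - 80)/(5.2/√461) = 1.528. Since |z| ≤ 1.96, not significant at α = 0.05.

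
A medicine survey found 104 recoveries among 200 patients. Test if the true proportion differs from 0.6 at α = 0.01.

p̂ = 0.52, p₀ = 0.6. z = (p̂ - p₀)/√(p₀(1-p₀)/n) = -2.309. Critical: ±2.576. Fail to reject H₀.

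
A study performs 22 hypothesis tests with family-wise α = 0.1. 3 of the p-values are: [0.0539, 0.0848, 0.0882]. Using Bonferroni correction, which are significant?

Bonferroni α = 0.1/22 = 0.00455. None of the given p-values are significant.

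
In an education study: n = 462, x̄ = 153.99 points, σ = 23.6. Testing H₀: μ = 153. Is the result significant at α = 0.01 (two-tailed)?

z = (153.99 - 153)/(23.6/√462) = 0.902. Since |z| ≤ 2.576, not significant at α = 0.01.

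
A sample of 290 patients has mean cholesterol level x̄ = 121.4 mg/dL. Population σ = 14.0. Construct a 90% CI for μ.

CI = x̄ ± z*(σ/√n) = 121.4 ± 1.645(14.0/√290) = 121.4 ± 1.35 = (120.05, 122.75)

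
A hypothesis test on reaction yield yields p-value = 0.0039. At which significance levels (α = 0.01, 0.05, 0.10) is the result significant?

p = 0.0039. Significant at: α = 0.01, 0.05, 0.1.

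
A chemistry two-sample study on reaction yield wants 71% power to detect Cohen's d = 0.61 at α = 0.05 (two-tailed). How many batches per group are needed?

z_{α/2} = 1.96, z_β = Φ⁻¹(0.71) = 0.553. For medium effect (d = 0.61): n per group = 2(z_{α/2} + z_β)²/d² = 2(1.96 + 0.553)²/0.61² = 33.9 → 34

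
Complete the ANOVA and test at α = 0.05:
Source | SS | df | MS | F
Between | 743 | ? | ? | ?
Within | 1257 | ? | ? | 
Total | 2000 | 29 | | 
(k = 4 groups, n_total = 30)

df_between = 3, df_within = 26. MS_between = 247.67, MS_within = 48.35. F = 5.123, F_crit ≈ 2.975. Reject H₀.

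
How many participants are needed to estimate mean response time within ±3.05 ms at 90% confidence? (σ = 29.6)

n = (z*σ/E)² = (1.645×29.6/3.05)² = 254.9 → n = 255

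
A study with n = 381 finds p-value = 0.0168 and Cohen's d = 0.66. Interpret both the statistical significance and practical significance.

Statistically significant (p = 0.0168 < 0.05). Cohen's d = 0.66 indicates a medium effect size. Both statistical and practical significance should be considered.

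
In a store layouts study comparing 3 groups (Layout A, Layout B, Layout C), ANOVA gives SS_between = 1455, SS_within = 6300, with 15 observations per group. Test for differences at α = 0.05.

df_between = 2, df_within = 42. F = MS_between/MS_within = 727.5/150.0 = 4.85. F_crit ≈ 3.22. Reject H₀. At least one mean differs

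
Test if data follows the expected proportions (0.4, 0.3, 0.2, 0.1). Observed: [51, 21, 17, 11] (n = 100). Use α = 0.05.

Expected: [40.0, 30.0, 20.0, 10.0]. χ² = 6.275. df = 3, critical = 7.815. Fail to reject H₀.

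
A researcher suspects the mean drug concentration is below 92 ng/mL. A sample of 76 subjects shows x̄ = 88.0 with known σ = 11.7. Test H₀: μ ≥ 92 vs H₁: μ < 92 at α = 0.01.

z = -2.98. Critical value: -2.33. Reject H₀.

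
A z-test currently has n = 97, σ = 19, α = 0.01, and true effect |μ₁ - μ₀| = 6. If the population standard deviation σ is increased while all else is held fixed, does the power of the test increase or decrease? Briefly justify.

Power decreases: a larger σ inflates the standard error σ/√n, pulling the sampling distribution under H₁ back toward the critical value.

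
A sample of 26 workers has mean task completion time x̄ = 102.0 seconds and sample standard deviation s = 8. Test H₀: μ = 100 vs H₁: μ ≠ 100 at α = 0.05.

t = (x̄ - μ₀)/(s/√n) = (102.0 - 100)/(8/√26) = 1.275. df = 25, critical t = ±2.06. Fail to reject H₀.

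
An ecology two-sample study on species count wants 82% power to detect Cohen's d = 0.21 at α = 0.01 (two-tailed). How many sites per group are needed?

z_{α/2} = 2.576, z_β = Φ⁻¹(0.82) = 0.915. For small effect (d = 0.21): n per group = 2(z_{α/2} + z_β)²/d² = 2(2.576 + 0.915)²/0.21² = 552.7 → 553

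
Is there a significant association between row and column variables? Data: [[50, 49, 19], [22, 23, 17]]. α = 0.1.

χ² = 3.285. df = 2, critical = 4.605. Fail to reject H₀. No evidence of dependence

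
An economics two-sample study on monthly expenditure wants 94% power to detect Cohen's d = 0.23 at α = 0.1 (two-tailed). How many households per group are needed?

z_{α/2} = 1.645, z_β = Φ⁻¹(0.94) = 1.555. For small effect (d = 0.23): n per group = 2(z_{α/2} + z_β)²/d² = 2(1.645 + 1.555)²/0.23² = 387.1 → 388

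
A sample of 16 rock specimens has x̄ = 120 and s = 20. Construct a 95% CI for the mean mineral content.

CI = x̄ ± t*(s/√n) = 120 ± 2.131(20/√16) = (109.34, 130.66)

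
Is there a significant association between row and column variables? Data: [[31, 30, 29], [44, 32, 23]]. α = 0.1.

χ² = 2.587. df = 2, critical = 4.605. Fail to reject H₀. No evidence of dependence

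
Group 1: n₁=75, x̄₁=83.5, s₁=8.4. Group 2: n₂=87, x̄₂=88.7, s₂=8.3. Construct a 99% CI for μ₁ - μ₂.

Difference = -5.2. SE = √(8.4²/75 + 8.3²/87) = 1.316. CI = (-8.59, -1.81)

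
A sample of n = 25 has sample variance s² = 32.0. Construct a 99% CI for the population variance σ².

df = 24. χ²_{0.005} = 45.559, χ²_{0.995} = 9.886. CI for σ² = ((n-1)s²/χ²_{α/2}, (n-1)s²/χ²_{1-α/2}) = (24·32.0/45.559, 24·32.0/9.886) = (16.86, 77.69)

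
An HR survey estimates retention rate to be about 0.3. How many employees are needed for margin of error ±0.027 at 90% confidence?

n = z²p(1-p)/E² = 1.645²×0.3×0.7/0.027² = 779.5 → n = 780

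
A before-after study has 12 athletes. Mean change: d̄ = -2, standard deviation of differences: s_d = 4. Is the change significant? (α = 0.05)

t = d̄/(s_d/√n) = -2/(4/√12) = -1.732. df = 11, critical t = ±2.201. Fail to reject H₀.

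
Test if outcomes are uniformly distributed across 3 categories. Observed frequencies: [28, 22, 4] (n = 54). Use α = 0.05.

Expected = 18 each. χ² = Σ(O-E)²/E = 17.333. df = 2, critical value = 5.991. Reject H₀.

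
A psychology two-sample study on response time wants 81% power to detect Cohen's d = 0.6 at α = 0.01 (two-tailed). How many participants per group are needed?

z_{α/2} = 2.576, z_β = Φ⁻¹(0.81) = 0.878. For medium effect (d = 0.6): n per group = 2(z_{α/2} + z_β)²/d² = 2(2.576 + 0.878)²/0.6² = 66.3 → 67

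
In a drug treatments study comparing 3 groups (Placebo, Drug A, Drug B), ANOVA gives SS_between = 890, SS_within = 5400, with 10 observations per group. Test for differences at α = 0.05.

df_between = 2, df_within = 27. F = MS_between/MS_within = 445.0/200.0 = 2.225. F_crit ≈ 3.354. Fail to reject H₀.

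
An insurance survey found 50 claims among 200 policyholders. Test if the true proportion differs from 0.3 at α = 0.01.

p̂ = 0.25, p₀ = 0.3. z = (p̂ - p₀)/√(p₀(1-p₀)/n) = -1.543. Critical: ±2.576. Fail to reject H₀.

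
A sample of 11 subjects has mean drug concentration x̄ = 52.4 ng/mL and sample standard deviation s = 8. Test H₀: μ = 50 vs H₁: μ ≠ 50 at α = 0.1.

t = (x̄ - μ₀)/(s/√n) = (52.4 - 50)/(8/√11) = 0.995. df = 10, critical t = ±1.812. Fail to reject H₀.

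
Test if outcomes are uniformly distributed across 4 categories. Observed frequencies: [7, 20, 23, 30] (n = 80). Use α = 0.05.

Expected = 20 each. χ² = Σ(O-E)²/E = 13.9. df = 3, critical value = 7.815. Reject H₀.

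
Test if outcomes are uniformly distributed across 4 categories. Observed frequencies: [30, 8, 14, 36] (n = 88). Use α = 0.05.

Expected = 22 each. χ² = Σ(O-E)²/E = 23.636. df = 3, critical value = 7.815. Reject H₀.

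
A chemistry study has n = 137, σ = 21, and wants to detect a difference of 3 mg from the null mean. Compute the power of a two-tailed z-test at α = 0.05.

SE = σ/√n = 21/√137 = 1.794. Non-centrality λ = d/SE = 3/1.794 = 1.672. Power ≈ Φ(λ - z_{α/2}) = Φ(1.672 - 1.96) = Φ(-0.288) = 0.387.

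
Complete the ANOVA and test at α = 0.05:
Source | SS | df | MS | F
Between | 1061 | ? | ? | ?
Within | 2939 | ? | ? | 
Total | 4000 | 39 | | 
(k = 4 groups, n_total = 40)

df_between = 3, df_within = 36. MS_between = 353.67, MS_within = 81.64. F = 4.332, F_crit ≈ 2.866. Reject H₀.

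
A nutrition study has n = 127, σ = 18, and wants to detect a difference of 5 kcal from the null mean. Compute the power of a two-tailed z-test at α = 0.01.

SE = σ/√n = 18/√127 = 1.597. Non-centrality λ = d/SE = 5/1.597 = 3.13. Power ≈ Φ(λ - z_{α/2}) = Φ(3.13 - 2.576) = Φ(0.554) = 0.71.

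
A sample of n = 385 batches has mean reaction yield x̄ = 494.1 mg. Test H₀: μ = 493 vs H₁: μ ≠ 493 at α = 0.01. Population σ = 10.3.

z = (x̄ - μ₀)/(σ/√n) = (494.1 - 493)/(10.3/√385) = 2.095. Critical value: ±2.576. Since |2.095| ≤ 2.576, Fail to reject H₀.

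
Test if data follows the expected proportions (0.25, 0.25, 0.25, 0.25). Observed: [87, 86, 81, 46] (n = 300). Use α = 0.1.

Expected: [75.0, 75.0, 75.0, 75.0]. χ² = 15.227. df = 3, critical = 6.251. Reject H₀.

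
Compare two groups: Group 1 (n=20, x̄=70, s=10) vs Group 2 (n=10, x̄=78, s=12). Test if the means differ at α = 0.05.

Pooled sp = 10.68. t = -1.933, df = 28. Critical t = ±2.048. Fail to reject H₀.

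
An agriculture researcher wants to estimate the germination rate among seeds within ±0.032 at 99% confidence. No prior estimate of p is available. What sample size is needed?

Conservative approach: use p = 0.5 (maximizes p(1-p) = 0.25). n = z²(0.25)/E² = 2.576²×0.25/0.032² = 1620.1 → n = 1621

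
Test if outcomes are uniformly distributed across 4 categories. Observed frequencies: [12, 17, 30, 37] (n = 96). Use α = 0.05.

Expected = 24 each. χ² = Σ(O-E)²/E = 16.583. df = 3, critical value = 7.815. Reject H₀.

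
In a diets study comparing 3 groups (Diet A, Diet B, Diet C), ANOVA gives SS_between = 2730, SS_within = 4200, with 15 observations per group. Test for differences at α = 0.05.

df_between = 2, df_within = 42. F = MS_between/MS_within = 1365.0/100.0 = 13.65. F_crit ≈ 3.22. Reject H₀. At least one mean differs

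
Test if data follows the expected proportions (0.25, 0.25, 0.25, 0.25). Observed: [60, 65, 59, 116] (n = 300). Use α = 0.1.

Expected: [75.0, 75.0, 75.0, 75.0]. χ² = 30.16. df = 3, critical = 6.251. Reject H₀.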